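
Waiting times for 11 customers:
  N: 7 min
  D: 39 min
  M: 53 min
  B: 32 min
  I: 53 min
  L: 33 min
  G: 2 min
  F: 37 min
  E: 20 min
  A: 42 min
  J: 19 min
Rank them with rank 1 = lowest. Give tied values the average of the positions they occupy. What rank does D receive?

8

Sorted (ascending): 2, 7, 19, 20, 32, 33, 37, 39, 42, 53, 53
The 2 values of 53 occupy positions 10–11 → average rank (10+11)/2 = 10.5.
D has value 39 min → rank 8.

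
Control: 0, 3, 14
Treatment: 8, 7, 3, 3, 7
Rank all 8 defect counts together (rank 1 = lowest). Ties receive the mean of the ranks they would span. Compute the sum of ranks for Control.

Sorted (ascending): 0, 3, 3, 3, 7, 7, 8, 14
The 3 values of 3 occupy positions 2–4 → average rank 3.
The 2 values of 7 occupy positions 5–6 → average rank (5+6)/2 = 5.5.
Control values → pooled ranks: 0→1, 3→3, 14→8
Rank sum = 1 + 3 + 8 = 12

12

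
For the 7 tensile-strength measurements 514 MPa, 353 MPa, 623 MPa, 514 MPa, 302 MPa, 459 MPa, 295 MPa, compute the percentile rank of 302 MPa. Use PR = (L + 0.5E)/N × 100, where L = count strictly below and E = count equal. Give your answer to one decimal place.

21.4

N = 7.
Strictly below 302: 1. Equal to 302: 1.
PR = (1 + 0.5·1)/7 × 100 = 21.4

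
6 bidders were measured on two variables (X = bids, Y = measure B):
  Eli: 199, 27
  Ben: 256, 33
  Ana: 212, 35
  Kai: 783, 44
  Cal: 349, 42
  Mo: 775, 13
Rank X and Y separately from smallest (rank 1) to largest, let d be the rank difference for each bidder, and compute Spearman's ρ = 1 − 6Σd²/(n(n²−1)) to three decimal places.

Ranks of variable 1: 1, 3, 2, 6, 4, 5
Ranks of variable 2: 2, 3, 4, 6, 5, 1
d = r₁ − r₂: -1, 0, -2, 0, -1, 4
d²: 1, 0, 4, 0, 1, 16; Σd² = 22
ρ = 1 − 6·22/(6·35) = 1 − 132/210 = 0.371

0.371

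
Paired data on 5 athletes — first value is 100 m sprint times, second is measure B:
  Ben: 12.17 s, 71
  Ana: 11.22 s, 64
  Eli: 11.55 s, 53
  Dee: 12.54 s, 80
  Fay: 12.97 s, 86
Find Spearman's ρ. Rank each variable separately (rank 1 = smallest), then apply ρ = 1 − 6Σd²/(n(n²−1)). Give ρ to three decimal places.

Ranks of variable 1: 3, 1, 2, 4, 5
Ranks of variable 2: 3, 2, 1, 4, 5
d = r₁ − r₂: 0, -1, 1, 0, 0
d²: 0, 1, 1, 0, 0; Σd² = 2
ρ = 1 − 6·2/(5·24) = 1 − 12/120 = 0.900

0.900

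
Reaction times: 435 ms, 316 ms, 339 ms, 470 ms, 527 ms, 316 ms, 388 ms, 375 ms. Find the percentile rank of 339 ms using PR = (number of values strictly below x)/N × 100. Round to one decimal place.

N = 8.
Strictly below 339: 2. Equal to 339: 1.
PR = 2/8 × 100 = 25.0

25.0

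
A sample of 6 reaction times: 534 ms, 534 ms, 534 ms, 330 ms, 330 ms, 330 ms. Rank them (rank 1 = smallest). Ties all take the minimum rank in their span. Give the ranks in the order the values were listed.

Sorted (ascending): 330, 330, 330, 534, 534, 534
The 3 values of 330 occupy positions 1–3 → each gets rank 1.
The 3 values of 534 occupy positions 4–6 → each gets rank 4.

4, 4, 4, 1, 1, 1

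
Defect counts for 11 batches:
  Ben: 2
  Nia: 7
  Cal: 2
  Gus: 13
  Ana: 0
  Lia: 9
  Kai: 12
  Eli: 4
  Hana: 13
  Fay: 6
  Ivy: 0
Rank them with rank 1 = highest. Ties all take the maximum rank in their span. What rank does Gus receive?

Sorted (descending): 13, 13, 12, 9, 7, 6, 4, 2, 2, 0, 0
The 2 values of 13 occupy positions 1–2 → each gets rank 2.
The 2 values of 2 occupy positions 8–9 → each gets rank 9.
The 2 values of 0 occupy positions 10–11 → each gets rank 11.
Gus has value 13 → rank 2.

2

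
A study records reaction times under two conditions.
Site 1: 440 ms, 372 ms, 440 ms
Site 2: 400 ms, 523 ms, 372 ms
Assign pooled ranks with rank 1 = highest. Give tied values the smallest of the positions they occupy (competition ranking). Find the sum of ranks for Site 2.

10

Sorted (descending): 523, 440, 440, 400, 372, 372
The 2 values of 440 occupy positions 2–3 → each gets rank 2.
The 2 values of 372 occupy positions 5–6 → each gets rank 5.
Site 2 values → pooled ranks: 400→4, 523→1, 372→5
Rank sum = 4 + 1 + 5 = 10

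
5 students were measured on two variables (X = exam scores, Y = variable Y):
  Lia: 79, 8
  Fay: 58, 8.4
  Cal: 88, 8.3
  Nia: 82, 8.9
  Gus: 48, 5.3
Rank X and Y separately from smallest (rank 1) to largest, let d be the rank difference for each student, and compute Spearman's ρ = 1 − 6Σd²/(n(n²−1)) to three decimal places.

Ranks of variable 1: 3, 2, 5, 4, 1
Ranks of variable 2: 2, 4, 3, 5, 1
d = r₁ − r₂: 1, -2, 2, -1, 0
d²: 1, 4, 4, 1, 0; Σd² = 10
ρ = 1 − 6·10/(5·24) = 1 − 60/120 = 0.500

0.500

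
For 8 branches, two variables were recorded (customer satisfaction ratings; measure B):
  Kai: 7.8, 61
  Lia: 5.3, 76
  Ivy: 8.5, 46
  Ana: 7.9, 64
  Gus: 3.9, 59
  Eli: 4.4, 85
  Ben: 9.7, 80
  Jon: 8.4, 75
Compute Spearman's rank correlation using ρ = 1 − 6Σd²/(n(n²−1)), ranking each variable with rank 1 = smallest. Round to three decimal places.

-0.024

Ranks of variable 1: 4, 3, 7, 5, 1, 2, 8, 6
Ranks of variable 2: 3, 6, 1, 4, 2, 8, 7, 5
d = r₁ − r₂: 1, -3, 6, 1, -1, -6, 1, 1
d²: 1, 9, 36, 1, 1, 36, 1, 1; Σd² = 86
ρ = 1 − 6·86/(8·63) = 1 − 516/504 = -0.024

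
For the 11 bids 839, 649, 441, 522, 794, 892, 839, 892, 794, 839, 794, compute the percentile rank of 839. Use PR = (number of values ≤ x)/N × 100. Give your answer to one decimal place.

N = 11.
Strictly below 839: 6. Equal to 839: 3.
PR = 9/11 × 100 = 81.8

81.8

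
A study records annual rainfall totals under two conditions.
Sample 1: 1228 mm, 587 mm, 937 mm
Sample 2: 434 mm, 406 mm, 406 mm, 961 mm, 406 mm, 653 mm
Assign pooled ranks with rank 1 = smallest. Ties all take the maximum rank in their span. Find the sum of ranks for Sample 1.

Sorted (ascending): 406, 406, 406, 434, 587, 653, 937, 961, 1228
The 3 values of 406 occupy positions 1–3 → each gets rank 3.
Sample 1 values → pooled ranks: 1228→9, 587→5, 937→7
Rank sum = 9 + 5 + 7 = 21

21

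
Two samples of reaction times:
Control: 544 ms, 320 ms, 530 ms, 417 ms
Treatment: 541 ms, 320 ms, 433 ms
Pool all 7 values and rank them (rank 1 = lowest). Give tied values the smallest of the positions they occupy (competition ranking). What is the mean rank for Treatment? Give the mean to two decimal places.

3.67

Sorted (ascending): 320, 320, 417, 433, 530, 541, 544
The 2 values of 320 occupy positions 1–2 → each gets rank 1.
Treatment values → pooled ranks: 541→6, 320→1, 433→4
Mean rank = (6 + 1 + 4) / 3 = 3.67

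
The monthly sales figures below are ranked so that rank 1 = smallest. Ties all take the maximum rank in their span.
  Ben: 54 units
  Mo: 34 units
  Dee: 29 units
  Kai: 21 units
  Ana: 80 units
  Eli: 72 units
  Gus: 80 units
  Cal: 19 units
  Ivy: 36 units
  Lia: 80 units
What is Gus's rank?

Sorted (ascending): 19, 21, 29, 34, 36, 54, 72, 80, 80, 80
The 3 values of 80 occupy positions 8–10 → each gets rank 10.
Gus has value 80 units → rank 10.

10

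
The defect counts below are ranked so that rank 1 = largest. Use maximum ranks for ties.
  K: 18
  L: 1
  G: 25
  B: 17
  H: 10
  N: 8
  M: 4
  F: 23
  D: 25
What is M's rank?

8

Sorted (descending): 25, 25, 23, 18, 17, 10, 8, 4, 1
The 2 values of 25 occupy positions 1–2 → each gets rank 2.
M has value 4 → rank 8.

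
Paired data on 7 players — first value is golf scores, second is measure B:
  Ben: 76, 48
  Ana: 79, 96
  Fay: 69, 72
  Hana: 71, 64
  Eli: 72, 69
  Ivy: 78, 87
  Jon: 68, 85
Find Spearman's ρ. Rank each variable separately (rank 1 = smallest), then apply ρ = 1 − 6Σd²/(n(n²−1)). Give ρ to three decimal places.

Ranks of variable 1: 5, 7, 2, 3, 4, 6, 1
Ranks of variable 2: 1, 7, 4, 2, 3, 6, 5
d = r₁ − r₂: 4, 0, -2, 1, 1, 0, -4
d²: 16, 0, 4, 1, 1, 0, 16; Σd² = 38
ρ = 1 − 6·38/(7·48) = 1 − 228/336 = 0.321

0.321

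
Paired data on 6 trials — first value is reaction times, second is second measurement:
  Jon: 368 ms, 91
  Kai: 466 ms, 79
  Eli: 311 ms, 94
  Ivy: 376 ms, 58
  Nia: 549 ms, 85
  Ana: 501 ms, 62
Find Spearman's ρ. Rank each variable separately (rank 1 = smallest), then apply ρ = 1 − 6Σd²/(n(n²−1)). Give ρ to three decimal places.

Ranks of variable 1: 2, 4, 1, 3, 6, 5
Ranks of variable 2: 5, 3, 6, 1, 4, 2
d = r₁ − r₂: -3, 1, -5, 2, 2, 3
d²: 9, 1, 25, 4, 4, 9; Σd² = 52
ρ = 1 − 6·52/(6·35) = 1 − 312/210 = -0.486

-0.486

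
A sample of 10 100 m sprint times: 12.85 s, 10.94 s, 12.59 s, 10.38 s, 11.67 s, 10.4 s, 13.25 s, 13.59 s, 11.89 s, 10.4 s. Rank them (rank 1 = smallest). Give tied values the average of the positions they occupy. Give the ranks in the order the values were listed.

Sorted (ascending): 10.38, 10.4, 10.4, 10.94, 11.67, 11.89, 12.59, 12.85, 13.25, 13.59
The 2 values of 10.4 occupy positions 2–3 → average rank (2+3)/2 = 2.5.

8, 4, 7, 1, 5, 2.5, 9, 10, 6, 2.5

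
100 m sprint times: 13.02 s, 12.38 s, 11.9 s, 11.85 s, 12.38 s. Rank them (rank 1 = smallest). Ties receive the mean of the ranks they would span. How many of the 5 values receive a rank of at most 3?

2

Sorted (ascending): 11.85, 11.9, 12.38, 12.38, 13.02
The 2 values of 12.38 occupy positions 3–4 → average rank (3+4)/2 = 3.5.
Ranks ≤ 3: {1, 2} → 2 values.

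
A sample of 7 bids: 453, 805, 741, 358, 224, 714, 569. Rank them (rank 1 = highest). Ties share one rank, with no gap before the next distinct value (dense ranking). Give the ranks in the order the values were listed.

5, 1, 2, 6, 7, 3, 4

Sorted (descending): 805, 741, 714, 569, 453, 358, 224
No ties — each value takes its position as its rank.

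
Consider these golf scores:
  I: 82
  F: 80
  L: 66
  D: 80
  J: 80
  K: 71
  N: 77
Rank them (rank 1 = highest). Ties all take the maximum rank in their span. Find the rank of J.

4

Sorted (descending): 82, 80, 80, 80, 77, 71, 66
The 3 values of 80 occupy positions 2–4 → each gets rank 4.
J has value 80 → rank 4.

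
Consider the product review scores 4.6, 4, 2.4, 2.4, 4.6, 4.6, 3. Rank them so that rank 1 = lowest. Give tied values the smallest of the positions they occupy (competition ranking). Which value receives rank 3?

Sorted (ascending): 2.4, 2.4, 3, 4, 4.6, 4.6, 4.6
The 2 values of 2.4 occupy positions 1–2 → each gets rank 1.
The 3 values of 4.6 occupy positions 5–7 → each gets rank 5.
Rank 3 → value 3.

3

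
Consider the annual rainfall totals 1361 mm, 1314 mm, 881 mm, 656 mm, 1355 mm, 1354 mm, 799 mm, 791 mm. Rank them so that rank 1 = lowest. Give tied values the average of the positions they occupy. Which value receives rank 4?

881

Sorted (ascending): 656, 791, 799, 881, 1314, 1354, 1355, 1361
No ties — each value takes its position as its rank.
Rank 4 → value 881.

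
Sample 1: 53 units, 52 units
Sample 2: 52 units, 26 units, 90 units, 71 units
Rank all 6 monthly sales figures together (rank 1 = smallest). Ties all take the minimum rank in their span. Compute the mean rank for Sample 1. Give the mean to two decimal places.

Sorted (ascending): 26, 52, 52, 53, 71, 90
The 2 values of 52 occupy positions 2–3 → each gets rank 2.
Sample 1 values → pooled ranks: 53→4, 52→2
Mean rank = (4 + 2) / 2 = 3.00

3.00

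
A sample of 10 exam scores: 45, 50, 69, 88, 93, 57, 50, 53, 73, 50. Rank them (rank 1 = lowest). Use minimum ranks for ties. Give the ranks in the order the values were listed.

1, 2, 7, 9, 10, 6, 2, 5, 8, 2

Sorted (ascending): 45, 50, 50, 50, 53, 57, 69, 73, 88, 93
The 3 values of 50 occupy positions 2–4 → each gets rank 2.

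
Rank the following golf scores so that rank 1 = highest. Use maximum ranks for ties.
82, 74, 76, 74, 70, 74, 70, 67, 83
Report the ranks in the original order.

2, 6, 3, 6, 8, 6, 8, 9, 1

Sorted (descending): 83, 82, 76, 74, 74, 74, 70, 70, 67
The 3 values of 74 occupy positions 4–6 → each gets rank 6.
The 2 values of 70 occupy positions 7–8 → each gets rank 8.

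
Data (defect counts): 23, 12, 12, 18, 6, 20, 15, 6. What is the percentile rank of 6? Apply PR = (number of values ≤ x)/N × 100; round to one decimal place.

N = 8.
Strictly below 6: 0. Equal to 6: 2.
PR = 2/8 × 100 = 25.0

25.0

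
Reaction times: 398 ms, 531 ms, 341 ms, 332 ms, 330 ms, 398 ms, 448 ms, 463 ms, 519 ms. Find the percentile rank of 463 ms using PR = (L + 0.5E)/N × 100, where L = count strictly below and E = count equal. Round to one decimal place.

72.2

N = 9.
Strictly below 463: 6. Equal to 463: 1.
PR = (6 + 0.5·1)/9 × 100 = 72.2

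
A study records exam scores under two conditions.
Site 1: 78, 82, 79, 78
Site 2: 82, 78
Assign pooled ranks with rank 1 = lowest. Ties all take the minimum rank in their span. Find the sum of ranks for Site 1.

11

Sorted (ascending): 78, 78, 78, 79, 82, 82
The 3 values of 78 occupy positions 1–3 → each gets rank 1.
The 2 values of 82 occupy positions 5–6 → each gets rank 5.
Site 1 values → pooled ranks: 78→1, 82→5, 79→4, 78→1
Rank sum = 1 + 5 + 4 + 1 = 11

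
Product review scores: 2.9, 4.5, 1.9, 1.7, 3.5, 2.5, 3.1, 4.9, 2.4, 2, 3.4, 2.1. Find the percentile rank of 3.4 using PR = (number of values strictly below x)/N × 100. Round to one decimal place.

N = 12.
Strictly below 3.4: 8. Equal to 3.4: 1.
PR = 8/12 × 100 = 66.7

66.7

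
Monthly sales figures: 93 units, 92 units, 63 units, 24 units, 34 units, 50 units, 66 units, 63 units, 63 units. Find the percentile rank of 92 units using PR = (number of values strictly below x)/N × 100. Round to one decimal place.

N = 9.
Strictly below 92: 7. Equal to 92: 1.
PR = 7/9 × 100 = 77.8

77.8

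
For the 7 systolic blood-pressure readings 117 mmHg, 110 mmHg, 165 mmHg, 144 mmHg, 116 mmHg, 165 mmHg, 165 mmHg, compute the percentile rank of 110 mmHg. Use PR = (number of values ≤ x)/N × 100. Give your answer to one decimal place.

14.3

N = 7.
Strictly below 110: 0. Equal to 110: 1.
PR = 1/7 × 100 = 14.3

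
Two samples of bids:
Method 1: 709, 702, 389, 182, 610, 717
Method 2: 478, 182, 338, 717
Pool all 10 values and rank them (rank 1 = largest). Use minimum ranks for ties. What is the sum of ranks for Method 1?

Sorted (descending): 717, 717, 709, 702, 610, 478, 389, 338, 182, 182
The 2 values of 717 occupy positions 1–2 → each gets rank 1.
The 2 values of 182 occupy positions 9–10 → each gets rank 9.
Method 1 values → pooled ranks: 709→3, 702→4, 389→7, 182→9, 610→5, 717→1
Rank sum = 3 + 4 + 7 + 9 + 5 + 1 = 29

29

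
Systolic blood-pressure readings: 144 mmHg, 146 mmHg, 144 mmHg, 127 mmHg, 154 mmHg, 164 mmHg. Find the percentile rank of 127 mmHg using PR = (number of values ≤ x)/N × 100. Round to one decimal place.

N = 6.
Strictly below 127: 0. Equal to 127: 1.
PR = 1/6 × 100 = 16.7

16.7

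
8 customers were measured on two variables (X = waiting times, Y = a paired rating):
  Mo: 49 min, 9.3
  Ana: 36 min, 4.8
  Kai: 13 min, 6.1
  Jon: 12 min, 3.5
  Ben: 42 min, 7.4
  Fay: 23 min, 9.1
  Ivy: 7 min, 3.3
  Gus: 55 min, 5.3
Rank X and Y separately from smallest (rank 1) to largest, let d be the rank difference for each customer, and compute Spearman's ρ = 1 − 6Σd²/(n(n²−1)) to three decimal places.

Ranks of variable 1: 7, 5, 3, 2, 6, 4, 1, 8
Ranks of variable 2: 8, 3, 5, 2, 6, 7, 1, 4
d = r₁ − r₂: -1, 2, -2, 0, 0, -3, 0, 4
d²: 1, 4, 4, 0, 0, 9, 0, 16; Σd² = 34
ρ = 1 − 6·34/(8·63) = 1 − 204/504 = 0.595

0.595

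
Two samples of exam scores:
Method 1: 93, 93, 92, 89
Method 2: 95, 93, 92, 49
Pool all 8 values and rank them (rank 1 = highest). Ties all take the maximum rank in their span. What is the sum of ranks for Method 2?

19

Sorted (descending): 95, 93, 93, 93, 92, 92, 89, 49
The 3 values of 93 occupy positions 2–4 → each gets rank 4.
The 2 values of 92 occupy positions 5–6 → each gets rank 6.
Method 2 values → pooled ranks: 95→1, 93→4, 92→6, 49→8
Rank sum = 1 + 4 + 6 + 8 = 19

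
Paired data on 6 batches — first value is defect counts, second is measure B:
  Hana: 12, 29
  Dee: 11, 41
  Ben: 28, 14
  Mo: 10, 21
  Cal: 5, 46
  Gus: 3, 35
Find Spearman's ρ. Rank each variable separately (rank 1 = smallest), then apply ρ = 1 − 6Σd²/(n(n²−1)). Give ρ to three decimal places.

-0.600

Ranks of variable 1: 5, 4, 6, 3, 2, 1
Ranks of variable 2: 3, 5, 1, 2, 6, 4
d = r₁ − r₂: 2, -1, 5, 1, -4, -3
d²: 4, 1, 25, 1, 16, 9; Σd² = 56
ρ = 1 − 6·56/(6·35) = 1 − 336/210 = -0.600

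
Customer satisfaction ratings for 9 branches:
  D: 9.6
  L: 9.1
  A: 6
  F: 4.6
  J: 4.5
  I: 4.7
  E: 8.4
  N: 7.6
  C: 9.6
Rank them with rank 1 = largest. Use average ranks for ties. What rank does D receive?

Sorted (descending): 9.6, 9.6, 9.1, 8.4, 7.6, 6, 4.7, 4.6, 4.5
The 2 values of 9.6 occupy positions 1–2 → average rank (1+2)/2 = 1.5.
D has value 9.6 → rank 1.5.

1.5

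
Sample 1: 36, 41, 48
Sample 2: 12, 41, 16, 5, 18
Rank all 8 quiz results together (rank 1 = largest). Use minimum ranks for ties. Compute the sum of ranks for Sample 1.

Sorted (descending): 48, 41, 41, 36, 18, 16, 12, 5
The 2 values of 41 occupy positions 2–3 → each gets rank 2.
Sample 1 values → pooled ranks: 36→4, 41→2, 48→1
Rank sum = 4 + 2 + 1 = 7

7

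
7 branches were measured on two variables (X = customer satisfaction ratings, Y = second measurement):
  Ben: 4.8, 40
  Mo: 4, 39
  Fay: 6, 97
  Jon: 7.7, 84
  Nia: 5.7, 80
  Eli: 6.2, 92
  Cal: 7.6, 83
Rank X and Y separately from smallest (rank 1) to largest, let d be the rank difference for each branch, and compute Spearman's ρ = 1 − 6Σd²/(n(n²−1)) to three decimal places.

0.679

Ranks of variable 1: 2, 1, 4, 7, 3, 5, 6
Ranks of variable 2: 2, 1, 7, 5, 3, 6, 4
d = r₁ − r₂: 0, 0, -3, 2, 0, -1, 2
d²: 0, 0, 9, 4, 0, 1, 4; Σd² = 18
ρ = 1 − 6·18/(7·48) = 1 − 108/336 = 0.679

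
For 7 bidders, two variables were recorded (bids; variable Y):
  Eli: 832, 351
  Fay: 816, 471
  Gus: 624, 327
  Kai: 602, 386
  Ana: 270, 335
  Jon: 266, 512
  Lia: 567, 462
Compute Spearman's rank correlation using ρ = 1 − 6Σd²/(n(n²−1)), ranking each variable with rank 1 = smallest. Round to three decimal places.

-0.286

Ranks of variable 1: 7, 6, 5, 4, 2, 1, 3
Ranks of variable 2: 3, 6, 1, 4, 2, 7, 5
d = r₁ − r₂: 4, 0, 4, 0, 0, -6, -2
d²: 16, 0, 16, 0, 0, 36, 4; Σd² = 72
ρ = 1 − 6·72/(7·48) = 1 − 432/336 = -0.286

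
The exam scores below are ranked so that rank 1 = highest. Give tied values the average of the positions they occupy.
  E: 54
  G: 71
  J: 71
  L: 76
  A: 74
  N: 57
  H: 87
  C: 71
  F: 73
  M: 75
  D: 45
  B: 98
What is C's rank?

8

Sorted (descending): 98, 87, 76, 75, 74, 73, 71, 71, 71, 57, 54, 45
The 3 values of 71 occupy positions 7–9 → average rank 8.
C has value 71 → rank 8.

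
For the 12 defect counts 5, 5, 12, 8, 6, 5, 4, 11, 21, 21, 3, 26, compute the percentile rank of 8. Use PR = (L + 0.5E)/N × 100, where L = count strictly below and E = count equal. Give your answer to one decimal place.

N = 12.
Strictly below 8: 6. Equal to 8: 1.
PR = (6 + 0.5·1)/12 × 100 = 54.2

54.2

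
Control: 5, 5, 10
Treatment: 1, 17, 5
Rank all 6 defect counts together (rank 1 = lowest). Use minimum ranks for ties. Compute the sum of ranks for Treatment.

9

Sorted (ascending): 1, 5, 5, 5, 10, 17
The 3 values of 5 occupy positions 2–4 → each gets rank 2.
Treatment values → pooled ranks: 1→1, 17→6, 5→2
Rank sum = 1 + 6 + 2 = 9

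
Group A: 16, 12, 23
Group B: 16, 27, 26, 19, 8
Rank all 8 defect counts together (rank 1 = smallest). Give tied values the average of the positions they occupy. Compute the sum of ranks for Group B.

Sorted (ascending): 8, 12, 16, 16, 19, 23, 26, 27
The 2 values of 16 occupy positions 3–4 → average rank (3+4)/2 = 3.5.
Group B values → pooled ranks: 16→3.5, 27→8, 26→7, 19→5, 8→1
Rank sum = 3.5 + 8 + 7 + 5 + 1 = 24.5

24.5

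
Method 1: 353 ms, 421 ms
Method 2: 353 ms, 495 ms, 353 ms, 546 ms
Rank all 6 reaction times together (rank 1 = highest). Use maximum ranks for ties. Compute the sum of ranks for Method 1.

9

Sorted (descending): 546, 495, 421, 353, 353, 353
The 3 values of 353 occupy positions 4–6 → each gets rank 6.
Method 1 values → pooled ranks: 353→6, 421→3
Rank sum = 6 + 3 = 9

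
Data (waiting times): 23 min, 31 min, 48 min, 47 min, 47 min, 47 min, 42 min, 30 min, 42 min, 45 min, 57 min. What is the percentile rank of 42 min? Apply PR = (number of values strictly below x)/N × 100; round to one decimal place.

27.3

N = 11.
Strictly below 42: 3. Equal to 42: 2.
PR = 3/11 × 100 = 27.3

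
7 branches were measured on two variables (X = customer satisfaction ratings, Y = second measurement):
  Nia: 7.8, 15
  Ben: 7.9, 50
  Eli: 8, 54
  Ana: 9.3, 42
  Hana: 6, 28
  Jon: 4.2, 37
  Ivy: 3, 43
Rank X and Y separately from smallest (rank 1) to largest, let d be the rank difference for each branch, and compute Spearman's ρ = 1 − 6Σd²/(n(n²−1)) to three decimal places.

0.321

Ranks of variable 1: 4, 5, 6, 7, 3, 2, 1
Ranks of variable 2: 1, 6, 7, 4, 2, 3, 5
d = r₁ − r₂: 3, -1, -1, 3, 1, -1, -4
d²: 9, 1, 1, 9, 1, 1, 16; Σd² = 38
ρ = 1 − 6·38/(7·48) = 1 − 228/336 = 0.321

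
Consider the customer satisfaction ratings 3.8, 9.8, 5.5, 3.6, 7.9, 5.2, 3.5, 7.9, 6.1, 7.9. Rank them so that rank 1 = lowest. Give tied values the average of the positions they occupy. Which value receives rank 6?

Sorted (ascending): 3.5, 3.6, 3.8, 5.2, 5.5, 6.1, 7.9, 7.9, 7.9, 9.8
The 3 values of 7.9 occupy positions 7–9 → average rank 8.
Rank 6 → value 6.1.

6.1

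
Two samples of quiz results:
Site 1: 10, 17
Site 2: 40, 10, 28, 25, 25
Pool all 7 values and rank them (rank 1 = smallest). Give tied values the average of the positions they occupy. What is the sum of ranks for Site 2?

23.5

Sorted (ascending): 10, 10, 17, 25, 25, 28, 40
The 2 values of 10 occupy positions 1–2 → average rank (1+2)/2 = 1.5.
The 2 values of 25 occupy positions 4–5 → average rank (4+5)/2 = 4.5.
Site 2 values → pooled ranks: 40→7, 10→1.5, 28→6, 25→4.5, 25→4.5
Rank sum = 7 + 1.5 + 6 + 4.5 + 4.5 = 23.5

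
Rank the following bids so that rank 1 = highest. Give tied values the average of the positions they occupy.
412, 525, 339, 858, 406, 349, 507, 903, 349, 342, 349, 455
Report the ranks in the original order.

6, 3, 12, 2, 7, 9, 4, 1, 9, 11, 9, 5

Sorted (descending): 903, 858, 525, 507, 455, 412, 406, 349, 349, 349, 342, 339
The 3 values of 349 occupy positions 8–10 → average rank 9.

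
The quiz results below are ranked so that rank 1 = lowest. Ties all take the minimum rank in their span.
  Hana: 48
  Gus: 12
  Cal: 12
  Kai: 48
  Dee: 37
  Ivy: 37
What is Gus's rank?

1

Sorted (ascending): 12, 12, 37, 37, 48, 48
The 2 values of 12 occupy positions 1–2 → each gets rank 1.
The 2 values of 37 occupy positions 3–4 → each gets rank 3.
The 2 values of 48 occupy positions 5–6 → each gets rank 5.
Gus has value 12 → rank 1.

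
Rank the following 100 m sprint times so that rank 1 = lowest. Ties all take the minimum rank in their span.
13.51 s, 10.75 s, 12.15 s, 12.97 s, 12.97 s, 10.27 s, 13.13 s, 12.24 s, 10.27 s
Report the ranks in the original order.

9, 3, 4, 6, 6, 1, 8, 5, 1

Sorted (ascending): 10.27, 10.27, 10.75, 12.15, 12.24, 12.97, 12.97, 13.13, 13.51
The 2 values of 10.27 occupy positions 1–2 → each gets rank 1.
The 2 values of 12.97 occupy positions 6–7 → each gets rank 6.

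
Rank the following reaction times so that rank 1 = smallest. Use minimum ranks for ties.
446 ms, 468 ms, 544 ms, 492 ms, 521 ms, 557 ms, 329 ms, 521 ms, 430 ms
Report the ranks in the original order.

Sorted (ascending): 329, 430, 446, 468, 492, 521, 521, 544, 557
The 2 values of 521 occupy positions 6–7 → each gets rank 6.

3, 4, 8, 5, 6, 9, 1, 6, 2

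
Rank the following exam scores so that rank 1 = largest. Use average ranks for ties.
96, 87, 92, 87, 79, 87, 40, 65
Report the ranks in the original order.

1, 4, 2, 4, 6, 4, 8, 7

Sorted (descending): 96, 92, 87, 87, 87, 79, 65, 40
The 3 values of 87 occupy positions 3–5 → average rank 4.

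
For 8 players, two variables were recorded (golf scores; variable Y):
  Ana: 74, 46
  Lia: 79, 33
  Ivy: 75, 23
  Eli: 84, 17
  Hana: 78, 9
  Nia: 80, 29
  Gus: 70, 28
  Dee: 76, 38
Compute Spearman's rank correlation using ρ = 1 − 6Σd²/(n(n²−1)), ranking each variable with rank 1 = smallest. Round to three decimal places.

-0.310

Ranks of variable 1: 2, 6, 3, 8, 5, 7, 1, 4
Ranks of variable 2: 8, 6, 3, 2, 1, 5, 4, 7
d = r₁ − r₂: -6, 0, 0, 6, 4, 2, -3, -3
d²: 36, 0, 0, 36, 16, 4, 9, 9; Σd² = 110
ρ = 1 − 6·110/(8·63) = 1 − 660/504 = -0.310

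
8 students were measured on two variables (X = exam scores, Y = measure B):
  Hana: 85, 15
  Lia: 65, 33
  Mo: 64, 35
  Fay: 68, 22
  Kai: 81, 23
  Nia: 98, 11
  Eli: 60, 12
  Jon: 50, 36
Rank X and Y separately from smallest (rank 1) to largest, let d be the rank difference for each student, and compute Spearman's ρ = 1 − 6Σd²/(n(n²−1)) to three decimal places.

-0.619

Ranks of variable 1: 7, 4, 3, 5, 6, 8, 2, 1
Ranks of variable 2: 3, 6, 7, 4, 5, 1, 2, 8
d = r₁ − r₂: 4, -2, -4, 1, 1, 7, 0, -7
d²: 16, 4, 16, 1, 1, 49, 0, 49; Σd² = 136
ρ = 1 − 6·136/(8·63) = 1 − 816/504 = -0.619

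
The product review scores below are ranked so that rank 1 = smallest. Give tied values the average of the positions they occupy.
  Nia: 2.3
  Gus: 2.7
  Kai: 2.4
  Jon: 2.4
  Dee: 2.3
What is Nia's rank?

1.5

Sorted (ascending): 2.3, 2.3, 2.4, 2.4, 2.7
The 2 values of 2.3 occupy positions 1–2 → average rank (1+2)/2 = 1.5.
The 2 values of 2.4 occupy positions 3–4 → average rank (3+4)/2 = 3.5.
Nia has value 2.3 → rank 1.5.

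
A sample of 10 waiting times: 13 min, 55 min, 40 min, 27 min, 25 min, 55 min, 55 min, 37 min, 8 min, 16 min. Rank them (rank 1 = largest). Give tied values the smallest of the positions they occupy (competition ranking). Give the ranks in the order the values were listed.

9, 1, 4, 6, 7, 1, 1, 5, 10, 8

Sorted (descending): 55, 55, 55, 40, 37, 27, 25, 16, 13, 8
The 3 values of 55 occupy positions 1–3 → each gets rank 1.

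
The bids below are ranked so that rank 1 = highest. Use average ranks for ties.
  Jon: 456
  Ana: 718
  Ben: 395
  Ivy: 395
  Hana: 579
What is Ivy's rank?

Sorted (descending): 718, 579, 456, 395, 395
The 2 values of 395 occupy positions 4–5 → average rank (4+5)/2 = 4.5.
Ivy has value 395 → rank 4.5.

4.5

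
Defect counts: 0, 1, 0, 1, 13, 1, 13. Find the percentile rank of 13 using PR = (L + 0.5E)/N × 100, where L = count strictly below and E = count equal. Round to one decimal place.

N = 7.
Strictly below 13: 5. Equal to 13: 2.
PR = (5 + 0.5·2)/7 × 100 = 85.7

85.7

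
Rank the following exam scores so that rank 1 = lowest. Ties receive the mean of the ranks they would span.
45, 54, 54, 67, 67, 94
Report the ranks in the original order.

Sorted (ascending): 45, 54, 54, 67, 67, 94
The 2 values of 54 occupy positions 2–3 → average rank (2+3)/2 = 2.5.
The 2 values of 67 occupy positions 4–5 → average rank (4+5)/2 = 4.5.

1, 2.5, 2.5, 4.5, 4.5, 6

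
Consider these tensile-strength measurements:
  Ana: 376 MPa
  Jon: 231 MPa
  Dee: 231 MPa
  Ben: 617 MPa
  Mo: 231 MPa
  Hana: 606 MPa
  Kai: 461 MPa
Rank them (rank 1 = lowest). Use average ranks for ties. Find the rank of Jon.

2

Sorted (ascending): 231, 231, 231, 376, 461, 606, 617
The 3 values of 231 occupy positions 1–3 → average rank 2.
Jon has value 231 MPa → rank 2.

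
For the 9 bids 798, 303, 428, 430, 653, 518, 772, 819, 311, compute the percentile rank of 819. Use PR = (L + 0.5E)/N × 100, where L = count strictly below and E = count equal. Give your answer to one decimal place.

N = 9.
Strictly below 819: 8. Equal to 819: 1.
PR = (8 + 0.5·1)/9 × 100 = 94.4

94.4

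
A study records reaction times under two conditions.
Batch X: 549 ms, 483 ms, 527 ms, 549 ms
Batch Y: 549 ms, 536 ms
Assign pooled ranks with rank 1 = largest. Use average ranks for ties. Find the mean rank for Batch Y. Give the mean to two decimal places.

3.00

Sorted (descending): 549, 549, 549, 536, 527, 483
The 3 values of 549 occupy positions 1–3 → average rank 2.
Batch Y values → pooled ranks: 549→2, 536→4
Mean rank = (2 + 4) / 2 = 3.00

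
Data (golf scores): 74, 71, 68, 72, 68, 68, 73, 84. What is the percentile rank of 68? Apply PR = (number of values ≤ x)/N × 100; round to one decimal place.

N = 8.
Strictly below 68: 0. Equal to 68: 3.
PR = 3/8 × 100 = 37.5

37.5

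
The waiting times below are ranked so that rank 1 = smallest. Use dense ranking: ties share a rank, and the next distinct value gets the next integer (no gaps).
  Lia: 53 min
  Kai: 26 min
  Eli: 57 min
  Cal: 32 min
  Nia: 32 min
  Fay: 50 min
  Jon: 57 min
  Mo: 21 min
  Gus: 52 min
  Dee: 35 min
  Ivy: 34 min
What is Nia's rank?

Sorted (ascending): 21, 26, 32, 32, 34, 35, 50, 52, 53, 57, 57
The 2 values of 32 share dense rank 3.
The 2 values of 57 share dense rank 9.
Remaining distinct values take the next consecutive integers.
Nia has value 32 min → rank 3.

3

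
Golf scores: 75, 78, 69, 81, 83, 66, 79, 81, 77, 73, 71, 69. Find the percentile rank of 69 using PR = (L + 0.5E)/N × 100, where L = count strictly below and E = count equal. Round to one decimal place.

16.7

N = 12.
Strictly below 69: 1. Equal to 69: 2.
PR = (1 + 0.5·2)/12 × 100 = 16.7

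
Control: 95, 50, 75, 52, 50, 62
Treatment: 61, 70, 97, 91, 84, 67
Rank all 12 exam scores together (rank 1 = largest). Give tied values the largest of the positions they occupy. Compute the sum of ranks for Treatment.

Sorted (descending): 97, 95, 91, 84, 75, 70, 67, 62, 61, 52, 50, 50
The 2 values of 50 occupy positions 11–12 → each gets rank 12.
Treatment values → pooled ranks: 61→9, 70→6, 97→1, 91→3, 84→4, 67→7
Rank sum = 9 + 6 + 1 + 3 + 4 + 7 = 30

30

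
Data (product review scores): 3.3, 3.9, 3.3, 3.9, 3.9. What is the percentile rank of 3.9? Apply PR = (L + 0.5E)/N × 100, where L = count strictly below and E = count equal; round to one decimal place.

N = 5.
Strictly below 3.9: 2. Equal to 3.9: 3.
PR = (2 + 0.5·3)/5 × 100 = 70.0

70.0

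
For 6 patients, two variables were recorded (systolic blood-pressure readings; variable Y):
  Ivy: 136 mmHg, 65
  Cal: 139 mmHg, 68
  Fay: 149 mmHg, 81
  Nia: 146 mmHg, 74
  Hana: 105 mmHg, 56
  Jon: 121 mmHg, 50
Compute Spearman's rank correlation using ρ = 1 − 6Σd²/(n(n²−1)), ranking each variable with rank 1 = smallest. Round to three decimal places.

Ranks of variable 1: 3, 4, 6, 5, 1, 2
Ranks of variable 2: 3, 4, 6, 5, 2, 1
d = r₁ − r₂: 0, 0, 0, 0, -1, 1
d²: 0, 0, 0, 0, 1, 1; Σd² = 2
ρ = 1 − 6·2/(6·35) = 1 − 12/210 = 0.943

0.943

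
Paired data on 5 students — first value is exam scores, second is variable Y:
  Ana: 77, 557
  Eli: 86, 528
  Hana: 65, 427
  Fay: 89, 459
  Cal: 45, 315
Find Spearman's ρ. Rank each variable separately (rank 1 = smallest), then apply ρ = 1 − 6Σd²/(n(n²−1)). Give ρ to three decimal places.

Ranks of variable 1: 3, 4, 2, 5, 1
Ranks of variable 2: 5, 4, 2, 3, 1
d = r₁ − r₂: -2, 0, 0, 2, 0
d²: 4, 0, 0, 4, 0; Σd² = 8
ρ = 1 − 6·8/(5·24) = 1 − 48/120 = 0.600

0.600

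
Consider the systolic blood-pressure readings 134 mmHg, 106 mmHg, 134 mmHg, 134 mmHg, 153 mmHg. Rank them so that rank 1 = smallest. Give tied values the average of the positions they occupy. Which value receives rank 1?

Sorted (ascending): 106, 134, 134, 134, 153
The 3 values of 134 occupy positions 2–4 → average rank 3.
Rank 1 → value 106.

106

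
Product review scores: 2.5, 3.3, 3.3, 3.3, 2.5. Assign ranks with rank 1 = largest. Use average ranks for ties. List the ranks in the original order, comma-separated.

Sorted (descending): 3.3, 3.3, 3.3, 2.5, 2.5
The 3 values of 3.3 occupy positions 1–3 → average rank 2.
The 2 values of 2.5 occupy positions 4–5 → average rank (4+5)/2 = 4.5.

4.5, 2, 2, 2, 4.5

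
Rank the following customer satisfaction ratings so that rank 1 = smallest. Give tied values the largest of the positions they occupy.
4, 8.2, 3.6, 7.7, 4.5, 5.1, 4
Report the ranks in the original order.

3, 7, 1, 6, 4, 5, 3

Sorted (ascending): 3.6, 4, 4, 4.5, 5.1, 7.7, 8.2
The 2 values of 4 occupy positions 2–3 → each gets rank 3.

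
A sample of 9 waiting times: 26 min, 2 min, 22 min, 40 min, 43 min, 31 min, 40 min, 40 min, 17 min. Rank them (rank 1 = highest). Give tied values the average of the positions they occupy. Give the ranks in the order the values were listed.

6, 9, 7, 3, 1, 5, 3, 3, 8

Sorted (descending): 43, 40, 40, 40, 31, 26, 22, 17, 2
The 3 values of 40 occupy positions 2–4 → average rank 3.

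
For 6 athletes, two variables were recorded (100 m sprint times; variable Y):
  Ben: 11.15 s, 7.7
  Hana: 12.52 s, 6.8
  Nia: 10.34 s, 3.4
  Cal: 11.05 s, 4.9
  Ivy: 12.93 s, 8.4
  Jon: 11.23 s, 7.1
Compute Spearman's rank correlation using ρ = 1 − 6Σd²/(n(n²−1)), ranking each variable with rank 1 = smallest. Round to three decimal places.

Ranks of variable 1: 3, 5, 1, 2, 6, 4
Ranks of variable 2: 5, 3, 1, 2, 6, 4
d = r₁ − r₂: -2, 2, 0, 0, 0, 0
d²: 4, 4, 0, 0, 0, 0; Σd² = 8
ρ = 1 − 6·8/(6·35) = 1 − 48/210 = 0.771

0.771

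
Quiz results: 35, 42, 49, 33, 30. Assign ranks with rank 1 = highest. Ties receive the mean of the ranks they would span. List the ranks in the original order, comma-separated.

Sorted (descending): 49, 42, 35, 33, 30
No ties — each value takes its position as its rank.

3, 2, 1, 4, 5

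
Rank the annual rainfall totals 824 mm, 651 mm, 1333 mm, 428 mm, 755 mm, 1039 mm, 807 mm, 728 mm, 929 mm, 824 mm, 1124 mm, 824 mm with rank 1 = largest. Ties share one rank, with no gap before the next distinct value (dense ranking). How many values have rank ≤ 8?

10

Sorted (descending): 1333, 1124, 1039, 929, 824, 824, 824, 807, 755, 728, 651, 428
The 3 values of 824 share dense rank 5.
Remaining distinct values take the next consecutive integers.
Ranks ≤ 8: {1, 2, 3, 4, 5, 5, 5, 6, 7, 8} → 10 values.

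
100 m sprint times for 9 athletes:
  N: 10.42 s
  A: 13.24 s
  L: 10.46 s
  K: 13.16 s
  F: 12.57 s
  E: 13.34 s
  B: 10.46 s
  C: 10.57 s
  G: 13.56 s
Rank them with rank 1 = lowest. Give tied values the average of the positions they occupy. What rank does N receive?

1

Sorted (ascending): 10.42, 10.46, 10.46, 10.57, 12.57, 13.16, 13.24, 13.34, 13.56
The 2 values of 10.46 occupy positions 2–3 → average rank (2+3)/2 = 2.5.
N has value 10.42 s → rank 1.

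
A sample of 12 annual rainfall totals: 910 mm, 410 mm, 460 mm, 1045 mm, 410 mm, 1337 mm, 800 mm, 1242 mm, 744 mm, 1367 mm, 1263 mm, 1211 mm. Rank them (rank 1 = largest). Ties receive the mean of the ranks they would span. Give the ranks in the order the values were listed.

Sorted (descending): 1367, 1337, 1263, 1242, 1211, 1045, 910, 800, 744, 460, 410, 410
The 2 values of 410 occupy positions 11–12 → average rank (11+12)/2 = 11.5.

7, 11.5, 10, 6, 11.5, 2, 8, 4, 9, 1, 3, 5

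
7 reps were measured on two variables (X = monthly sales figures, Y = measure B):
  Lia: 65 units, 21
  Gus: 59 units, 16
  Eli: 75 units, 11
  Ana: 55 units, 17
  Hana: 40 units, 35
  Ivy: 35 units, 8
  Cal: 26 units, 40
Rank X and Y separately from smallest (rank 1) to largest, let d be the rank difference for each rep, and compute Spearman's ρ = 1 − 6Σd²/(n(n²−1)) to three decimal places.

-0.357

Ranks of variable 1: 6, 5, 7, 4, 3, 2, 1
Ranks of variable 2: 5, 3, 2, 4, 6, 1, 7
d = r₁ − r₂: 1, 2, 5, 0, -3, 1, -6
d²: 1, 4, 25, 0, 9, 1, 36; Σd² = 76
ρ = 1 − 6·76/(7·48) = 1 − 456/336 = -0.357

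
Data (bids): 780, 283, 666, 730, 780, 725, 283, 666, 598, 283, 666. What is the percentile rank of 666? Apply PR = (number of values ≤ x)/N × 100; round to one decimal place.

N = 11.
Strictly below 666: 4. Equal to 666: 3.
PR = 7/11 × 100 = 63.6

63.6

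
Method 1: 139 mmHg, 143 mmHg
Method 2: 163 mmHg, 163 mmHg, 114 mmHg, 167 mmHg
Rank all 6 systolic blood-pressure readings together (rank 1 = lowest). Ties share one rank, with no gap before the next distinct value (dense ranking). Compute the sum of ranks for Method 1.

Sorted (ascending): 114, 139, 143, 163, 163, 167
The 2 values of 163 share dense rank 4.
Remaining distinct values take the next consecutive integers.
Method 1 values → pooled ranks: 139→2, 143→3
Rank sum = 2 + 3 = 5

5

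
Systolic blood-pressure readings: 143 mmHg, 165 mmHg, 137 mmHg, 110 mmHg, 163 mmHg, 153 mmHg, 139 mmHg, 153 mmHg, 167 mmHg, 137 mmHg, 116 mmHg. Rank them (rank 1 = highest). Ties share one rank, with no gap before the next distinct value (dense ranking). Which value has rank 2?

Sorted (descending): 167, 165, 163, 153, 153, 143, 139, 137, 137, 116, 110
The 2 values of 153 share dense rank 4.
The 2 values of 137 share dense rank 7.
Remaining distinct values take the next consecutive integers.
Rank 2 → value 165.

165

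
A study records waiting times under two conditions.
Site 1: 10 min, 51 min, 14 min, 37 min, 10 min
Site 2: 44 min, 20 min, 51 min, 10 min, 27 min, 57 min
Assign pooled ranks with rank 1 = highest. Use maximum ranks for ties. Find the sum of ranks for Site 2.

Sorted (descending): 57, 51, 51, 44, 37, 27, 20, 14, 10, 10, 10
The 2 values of 51 occupy positions 2–3 → each gets rank 3.
The 3 values of 10 occupy positions 9–11 → each gets rank 11.
Site 2 values → pooled ranks: 44→4, 20→7, 51→3, 10→11, 27→6, 57→1
Rank sum = 4 + 7 + 3 + 11 + 6 + 1 = 32

32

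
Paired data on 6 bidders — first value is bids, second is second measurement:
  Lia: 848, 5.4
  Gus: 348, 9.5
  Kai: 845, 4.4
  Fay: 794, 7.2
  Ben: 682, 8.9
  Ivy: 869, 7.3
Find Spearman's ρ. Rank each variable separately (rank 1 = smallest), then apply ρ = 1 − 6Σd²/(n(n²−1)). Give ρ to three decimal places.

Ranks of variable 1: 5, 1, 4, 3, 2, 6
Ranks of variable 2: 2, 6, 1, 3, 5, 4
d = r₁ − r₂: 3, -5, 3, 0, -3, 2
d²: 9, 25, 9, 0, 9, 4; Σd² = 56
ρ = 1 − 6·56/(6·35) = 1 − 336/210 = -0.600

-0.600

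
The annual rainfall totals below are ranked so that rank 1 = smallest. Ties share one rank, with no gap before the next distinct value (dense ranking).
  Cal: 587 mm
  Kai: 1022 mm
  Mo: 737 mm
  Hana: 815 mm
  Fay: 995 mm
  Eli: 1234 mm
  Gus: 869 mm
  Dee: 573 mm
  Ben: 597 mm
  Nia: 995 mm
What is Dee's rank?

1

Sorted (ascending): 573, 587, 597, 737, 815, 869, 995, 995, 1022, 1234
The 2 values of 995 share dense rank 7.
Remaining distinct values take the next consecutive integers.
Dee has value 573 mm → rank 1.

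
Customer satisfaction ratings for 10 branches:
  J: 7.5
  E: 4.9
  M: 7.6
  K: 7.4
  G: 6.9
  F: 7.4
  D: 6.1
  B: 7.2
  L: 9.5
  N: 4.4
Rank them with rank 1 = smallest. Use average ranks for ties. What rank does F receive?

6.5

Sorted (ascending): 4.4, 4.9, 6.1, 6.9, 7.2, 7.4, 7.4, 7.5, 7.6, 9.5
The 2 values of 7.4 occupy positions 6–7 → average rank (6+7)/2 = 6.5.
F has value 7.4 → rank 6.5.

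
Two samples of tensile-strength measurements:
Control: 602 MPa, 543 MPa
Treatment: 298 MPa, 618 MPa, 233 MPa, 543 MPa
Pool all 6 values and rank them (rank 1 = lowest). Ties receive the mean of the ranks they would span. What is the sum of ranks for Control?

8.5

Sorted (ascending): 233, 298, 543, 543, 602, 618
The 2 values of 543 occupy positions 3–4 → average rank (3+4)/2 = 3.5.
Control values → pooled ranks: 602→5, 543→3.5
Rank sum = 5 + 3.5 = 8.5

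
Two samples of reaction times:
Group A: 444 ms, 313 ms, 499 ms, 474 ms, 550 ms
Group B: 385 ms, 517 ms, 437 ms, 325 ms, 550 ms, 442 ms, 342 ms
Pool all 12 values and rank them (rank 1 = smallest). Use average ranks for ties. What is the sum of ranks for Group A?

Sorted (ascending): 313, 325, 342, 385, 437, 442, 444, 474, 499, 517, 550, 550
The 2 values of 550 occupy positions 11–12 → average rank (11+12)/2 = 11.5.
Group A values → pooled ranks: 444→7, 313→1, 499→9, 474→8, 550→11.5
Rank sum = 7 + 1 + 9 + 8 + 11.5 = 36.5

36.5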